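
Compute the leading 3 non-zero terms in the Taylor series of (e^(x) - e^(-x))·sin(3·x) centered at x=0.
13·x^6/5 - 8·x^4 + 6·x^2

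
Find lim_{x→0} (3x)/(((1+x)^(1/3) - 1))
Both numerator and denominator → 0 as x → 0; this is a 0/0 indeterminate form.
Expand each to leading order near x = 0: numerator ~ 3·x, denominator ~ x/3.
The limit of the ratio is 9.

Final answer: 9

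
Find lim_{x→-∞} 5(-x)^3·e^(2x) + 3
The product is a 0·∞ indeterminate form at x → -∞.
Rewrite the product as 5(-x)^3 / e^(-2x) (an ∞/∞ form) and apply L'Hôpital, or use the standard hierarchy e^(2|x|) ≫ |(-x)^3| as x → -∞.
The indeterminate product → 0, so the limit = 3.

Final answer: 3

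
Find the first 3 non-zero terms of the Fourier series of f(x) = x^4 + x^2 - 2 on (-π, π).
(44 - 8·π^2)·cos(x) + (-2 + 2·π^2)·cos(2·x) - 2 + π^2/3 + π^4/5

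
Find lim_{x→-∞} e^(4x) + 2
Evaluate the dominant behaviour as x → -∞; each term tends to a finite value or vanishes.
Limit = 2.

Final answer: 2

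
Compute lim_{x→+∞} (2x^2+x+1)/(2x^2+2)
This is an ∞/∞ indeterminate form as x → +∞.
Divide numerator and denominator by x^2 and let the lower-order terms vanish; the leading terms give 2/2 = 1.
Limit = 1.

Final answer: 1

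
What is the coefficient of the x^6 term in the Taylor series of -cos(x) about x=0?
Expand to order 6: -cos(x) = x^6/720 - x^4/24 + x^2/2 - 1 + O(x^7).
The coefficient of x^6 is 1/720.

Final answer: 1/720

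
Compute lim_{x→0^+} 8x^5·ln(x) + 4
The product is a 0·∞ indeterminate form at x → 0⁺.
Rewrite the product as 8·ln(x) / x^(-5) and apply L'Hôpital, or use the standard hierarchy x^(-5) ≫ |ln x| as x → 0⁺.
The indeterminate product → 0, so the limit = 4.

Final answer: 4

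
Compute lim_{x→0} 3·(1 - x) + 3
Direct substitution at x = 0 gives 6.

Final answer: 6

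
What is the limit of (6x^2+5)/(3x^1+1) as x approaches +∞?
This is an ∞/∞ indeterminate form as x → +∞.
Divide numerator and denominator by x^2 and let the lower-order terms vanish; the numerator's degree 2 exceeds the denominator's degree 1, so the quotient diverges.
Limit = ∞.

Final answer: ∞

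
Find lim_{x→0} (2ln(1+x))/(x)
Both numerator and denominator → 0 as x → 0; this is a 0/0 indeterminate form.
Expand each to leading order near x = 0: numerator ~ 2·x, denominator ~ x.
The limit of the ratio is 2.

Final answer: 2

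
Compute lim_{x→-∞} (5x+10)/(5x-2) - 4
Evaluate the dominant behaviour as x → -∞; each term tends to a finite value or vanishes.
Limit = -3.

Final answer: -3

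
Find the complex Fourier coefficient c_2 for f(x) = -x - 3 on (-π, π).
Compute the real Fourier coefficients first: a_2 = 0, b_2 = 1.
Then c_2 = (a_2 − i·b_2)/2 = -i/2.

Final answer: -i/2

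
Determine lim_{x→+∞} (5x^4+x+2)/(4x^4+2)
This is an ∞/∞ indeterminate form as x → +∞.
Divide numerator and denominator by x^4 and let the lower-order terms vanish; the leading terms give 5/4.
Limit = 5/4.

Final answer: 5/4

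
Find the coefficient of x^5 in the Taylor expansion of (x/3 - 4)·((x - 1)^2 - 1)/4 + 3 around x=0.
Expand to order 5: (x/3 - 4)·((x - 1)^2 - 1)/4 + 3 = x^3/12 - 7·x^2/6 + 2·x + 3 + O(x^6).
The coefficient of x^5 is 0.

Final answer: 0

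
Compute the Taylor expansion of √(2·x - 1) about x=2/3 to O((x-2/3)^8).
√(3)/3 + √(3)·(x - 2/3) - 3·√(3)·(x - 2/3)^2/2 + 9·√(3)·(x - 2/3)^3/2 - 135·√(3)·(x - 2/3)^4/8 + 567·√(3)·(x - 2/3)^5/8 - 5103·√(3)·(x - 2/3)^6/16 + 24057·√(3)·(x - 2/3)^7/16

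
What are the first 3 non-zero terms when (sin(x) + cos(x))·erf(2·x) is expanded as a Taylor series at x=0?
-22·x^3/(3·√(π)) + 4·x^2/√(π) + 4·x/√(π)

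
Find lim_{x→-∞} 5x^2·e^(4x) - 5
The product is a 0·∞ indeterminate form at x → -∞.
Rewrite the product as 5x^2 / e^(-4x) (an ∞/∞ form) and apply L'Hôpital, or use the standard hierarchy e^(4|x|) ≫ |x^2| as x → -∞.
The indeterminate product → 0, so the limit = -5.

Final answer: -5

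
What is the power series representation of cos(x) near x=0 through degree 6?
-x^6/720 + x^4/24 - x^2/2 + 1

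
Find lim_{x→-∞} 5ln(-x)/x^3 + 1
The quotient is an ∞/∞ indeterminate form as x → -∞.
Compare growth rates of the dominant terms (exponentials ≫ polynomials ≫ logarithms), or apply L'Hôpital's rule; the quotient → 0.
Adding the constant: 0 + 1 = 1. Limit = 1.

Final answer: 1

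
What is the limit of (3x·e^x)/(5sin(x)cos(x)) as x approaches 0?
Both numerator and denominator → 0 as x → 0; this is a 0/0 indeterminate form.
Expand each to leading order near x = 0: numerator ~ 3·x, denominator ~ 5·x.
The limit of the ratio is 3/5.

Final answer: 3/5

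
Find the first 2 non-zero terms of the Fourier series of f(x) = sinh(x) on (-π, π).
sin(x)·sinh(π)/π - 4·sin(2·x)·sinh(π)/(5·π)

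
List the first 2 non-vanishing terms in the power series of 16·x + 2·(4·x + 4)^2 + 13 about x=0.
80·x + 45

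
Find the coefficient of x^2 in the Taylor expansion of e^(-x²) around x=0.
Expand to order 2: e^(-x²) = 1 - x^2 + O(x^3).
The coefficient of x^2 is -1.

Final answer: -1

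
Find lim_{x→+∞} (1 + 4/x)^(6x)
As x → +∞: write (1 + 4/x)^(6x) = ((1 + 4/x)^x)^6 → (e^4)^6 = e^24.
Limit = e^(24).

Final answer: e^(24)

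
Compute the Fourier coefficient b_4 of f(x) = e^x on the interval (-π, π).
b_4 = (1/π) ∫_{-π}^{π} f(x)·sin(4x) dx.
Evaluate the integral (use parity and integration by parts as needed): b_4 = (4 - 4·e^(2·π))·e^(-π)/(17·π).

Final answer: (4 - 4·e^(2·π))·e^(-π)/(17·π)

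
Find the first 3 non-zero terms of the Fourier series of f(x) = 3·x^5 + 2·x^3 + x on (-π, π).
(-116·π^2 + 6·π^4 + 698)·sin(x) + (-3·π^4 - 41/2 + 13·π^2)·sin(2·x) + (-28·π^2/9 + 74/27 + 2·π^4)·sin(3·x)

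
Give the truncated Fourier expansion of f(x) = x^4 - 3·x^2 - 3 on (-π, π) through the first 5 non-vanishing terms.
(60 - 8·π^2)·cos(x) + (-6 + 2·π^2)·cos(2·x) + (52/27 - 8·π^2/9)·cos(3·x) + (-15/16 + π^2/2)·cos(4·x) - π^2 - 3 + π^4/5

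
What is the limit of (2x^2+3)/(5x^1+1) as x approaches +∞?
This is an ∞/∞ indeterminate form as x → +∞.
Divide numerator and denominator by x^2 and let the lower-order terms vanish; the numerator's degree 2 exceeds the denominator's degree 1, so the quotient diverges.
Limit = ∞.

Final answer: ∞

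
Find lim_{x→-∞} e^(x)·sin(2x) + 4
Evaluate the dominant behaviour as x → -∞; each term tends to a finite value or vanishes.
Limit = 4.

Final answer: 4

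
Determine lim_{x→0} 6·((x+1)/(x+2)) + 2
Direct substitution at x = 0 gives 5.

Final answer: 5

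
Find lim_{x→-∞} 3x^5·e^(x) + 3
The product is a 0·∞ indeterminate form at x → -∞.
Rewrite the product as 3x^5 / e^(-x) (an ∞/∞ form) and apply L'Hôpital, or use the standard hierarchy e^(|x|) ≫ |x^5| as x → -∞.
The indeterminate product → 0, so the limit = 3.

Final answer: 3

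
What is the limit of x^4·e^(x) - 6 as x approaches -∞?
The product is a 0·∞ indeterminate form at x → -∞.
Rewrite the product as x^4 / e^(-x) (an ∞/∞ form) and apply L'Hôpital, or use the standard hierarchy e^(|x|) ≫ |x^4| as x → -∞.
The indeterminate product → 0, so the limit = -6.

Final answer: -6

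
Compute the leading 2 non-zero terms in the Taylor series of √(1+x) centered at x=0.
x/2 + 1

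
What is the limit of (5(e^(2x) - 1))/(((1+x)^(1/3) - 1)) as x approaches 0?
Both numerator and denominator → 0 as x → 0; this is a 0/0 indeterminate form.
Expand each to leading order near x = 0: numerator ~ 10·x, denominator ~ x/3.
The limit of the ratio is 30.

Final answer: 30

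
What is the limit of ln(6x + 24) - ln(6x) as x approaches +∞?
This is an ∞ − ∞ indeterminate form.
Combine the logarithms: ln(6x+24) − ln(6x) = ln((6x+24)/(6x)) = ln(1 + 24/(6x)) → ln(1) = 0.
Limit = 0.

Final answer: 0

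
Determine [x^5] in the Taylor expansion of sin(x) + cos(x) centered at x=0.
Expand to order 5: sin(x) + cos(x) = x^5/120 + x^4/24 - x^3/6 - x^2/2 + x + 1 + O(x^6).
The coefficient of x^5 is 1/120.

Final answer: 1/120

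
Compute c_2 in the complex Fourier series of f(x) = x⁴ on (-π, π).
Compute the real Fourier coefficients first: a_2 = -3 + 2·π^2, b_2 = 0.
Then c_2 = (a_2 − i·b_2)/2 = -3/2 + π^2.

Final answer: -3/2 + π^2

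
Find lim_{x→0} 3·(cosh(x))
Direct substitution at x = 0 gives 3.

Final answer: 3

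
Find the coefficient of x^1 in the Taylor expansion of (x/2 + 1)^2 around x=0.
Expand to order 1: (x/2 + 1)^2 = x + 1 + O(x^2).
The coefficient of x^1 is 1.

Final answer: 1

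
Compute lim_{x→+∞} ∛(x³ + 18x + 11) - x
This is an ∞ − ∞ indeterminate form.
Multiply by (A² + AB + B²)/(A² + AB + B²) where A = ∛(x³+18x + 11), B = x to use A³ − B³ = (A−B)(A²+AB+B²); the x³ terms cancel, leaving (18x + 11)/(A²+AB+B²) with denominator ~ 3x², so the limit is 0.
Limit = 0.

Final answer: 0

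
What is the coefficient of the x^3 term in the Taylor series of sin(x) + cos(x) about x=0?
Expand to order 3: sin(x) + cos(x) = -x^3/6 - x^2/2 + x + 1 + O(x^4).
The coefficient of x^3 is -1/6.

Final answer: -1/6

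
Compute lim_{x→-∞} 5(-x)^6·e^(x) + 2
The product is a 0·∞ indeterminate form at x → -∞.
Rewrite the product as 5(-x)^6 / e^(-x) (an ∞/∞ form) and apply L'Hôpital, or use the standard hierarchy e^(|x|) ≫ |(-x)^6| as x → -∞.
The indeterminate product → 0, so the limit = 2.

Final answer: 2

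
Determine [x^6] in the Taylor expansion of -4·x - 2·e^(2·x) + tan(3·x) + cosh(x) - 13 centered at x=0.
Expand to order 6: -4·x - 2·e^(2·x) + tan(3·x) + cosh(x) - 13 = -127·x^6/720 + 478·x^5/15 - 31·x^4/24 + 19·x^3/3 - 7·x^2/2 - 5·x - 14 + O(x^7).
The coefficient of x^6 is -127/720.

Final answer: -127/720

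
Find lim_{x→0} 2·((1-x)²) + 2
Direct substitution at x = 0 gives 4.

Final answer: 4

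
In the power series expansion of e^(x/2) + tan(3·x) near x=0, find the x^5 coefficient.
Expand to order 5: e^(x/2) + tan(3·x) = 124417·x^5/3840 + x^4/384 + 433·x^3/48 + x^2/8 + 7·x/2 + 1 + O(x^6).
The coefficient of x^5 is 124417/3840.

Final answer: 124417/3840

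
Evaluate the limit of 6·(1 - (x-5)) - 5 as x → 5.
Direct substitution at x = 5 gives 1.

Final answer: 1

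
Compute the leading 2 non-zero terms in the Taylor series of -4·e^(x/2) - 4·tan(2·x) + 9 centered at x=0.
5 - 10·x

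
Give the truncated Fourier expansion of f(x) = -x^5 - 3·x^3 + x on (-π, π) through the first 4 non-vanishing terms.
(-202 - 2·π^4 + 34·π^2)·sin(x) + (-2·π^2 + 2 + π^4)·sin(2·x) + (-2·π^4/3 - 14·π^2/27 + 82/81)·sin(3·x) + (-53/64 + 7·π^2/8 + π^4/2)·sin(4·x)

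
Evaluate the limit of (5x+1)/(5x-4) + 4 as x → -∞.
Evaluate the dominant behaviour as x → -∞; each term tends to a finite value or vanishes.
Limit = 5.

Final answer: 5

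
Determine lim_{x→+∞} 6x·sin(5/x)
As x → +∞: let u = 5/x → 0⁺; then 6·x·sin(5/x) = 6·5·sin(u)/u → 6·5·1 = 30.
Limit = 30.

Final answer: 30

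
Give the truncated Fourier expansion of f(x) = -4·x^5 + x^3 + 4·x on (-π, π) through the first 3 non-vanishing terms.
(-964 - 8·π^4 + 162·π^2)·sin(x) + (-21·π^2 + 55/2 + 4·π^4)·sin(2·x) + (-8·π^4/3 - 140/81 + 178·π^2/27)·sin(3·x)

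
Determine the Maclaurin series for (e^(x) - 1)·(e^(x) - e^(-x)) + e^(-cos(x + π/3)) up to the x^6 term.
x^6·(4/45 - 1003·e^(-1/2)/46080) + x^5·(-19·√(3)·e^(-1/2)/768 + 1/4) + x^4·(e^(-1/2)/384 + 2/3) + x^3·(5·√(3)·e^(-1/2)/48 + 1) + x^2·(5·e^(-1/2)/8 + 2) + √(3)·x·e^(-1/2)/2 + e^(-1/2)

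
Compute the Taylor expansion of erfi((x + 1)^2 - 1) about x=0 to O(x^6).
52·x^5/(5·√(π)) + 8·x^4/√(π) + 16·x^3/(3·√(π)) + 2·x^2/√(π) + 4·x/√(π)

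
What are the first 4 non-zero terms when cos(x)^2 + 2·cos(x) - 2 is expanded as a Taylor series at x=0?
-17·x^6/360 + 5·x^4/12 - 2·x^2 + 1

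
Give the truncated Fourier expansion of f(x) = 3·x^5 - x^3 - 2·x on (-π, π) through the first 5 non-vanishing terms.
(-122·π^2 + 6·π^4 + 728)·sin(x) + (-3·π^4 - 22 + 16·π^2)·sin(2·x) + (-46·π^2/9 + 56/27 + 2·π^4)·sin(3·x) + (-3·π^4/2 + 7/64 + 19·π^2/8)·sin(4·x) + (-34·π^2/25 - 296/625 + 6·π^4/5)·sin(5·x)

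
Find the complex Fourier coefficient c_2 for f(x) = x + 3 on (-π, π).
Compute the real Fourier coefficients first: a_2 = 0, b_2 = -1.
Then c_2 = (a_2 − i·b_2)/2 = i/2.

Final answer: i/2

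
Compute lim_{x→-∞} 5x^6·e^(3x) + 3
The product is a 0·∞ indeterminate form at x → -∞.
Rewrite the product as 5x^6 / e^(-3x) (an ∞/∞ form) and apply L'Hôpital, or use the standard hierarchy e^(3|x|) ≫ |x^6| as x → -∞.
The indeterminate product → 0, so the limit = 3.

Final answer: 3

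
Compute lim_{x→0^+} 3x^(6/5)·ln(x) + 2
The product is a 0·∞ indeterminate form at x → 0⁺.
Rewrite the product as 3·ln(x) / x^(-6/5) and apply L'Hôpital, or use the standard hierarchy x^(-6/5) ≫ |ln x| as x → 0⁺.
The indeterminate product → 0, so the limit = 2.

Final answer: 2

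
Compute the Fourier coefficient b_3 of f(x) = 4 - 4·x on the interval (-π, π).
b_3 = (1/π) ∫_{-π}^{π} f(x)·sin(3x) dx.
Evaluate the integral (use parity and integration by parts as needed): b_3 = -8/3.

Final answer: -8/3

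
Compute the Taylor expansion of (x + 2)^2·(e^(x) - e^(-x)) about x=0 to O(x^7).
x^6/15 + 2·x^5/5 + 4·x^4/3 + 10·x^3/3 + 8·x^2 + 8·x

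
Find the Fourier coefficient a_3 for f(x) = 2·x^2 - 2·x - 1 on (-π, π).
a_3 = (1/π) ∫_{-π}^{π} f(x)·cos(3x) dx.
Evaluate the integral (use parity and integration by parts as needed): a_3 = -8/9.

Final answer: -8/9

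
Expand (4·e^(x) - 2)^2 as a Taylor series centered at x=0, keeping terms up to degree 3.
56·x^3/3 + 24·x^2 + 16·x + 4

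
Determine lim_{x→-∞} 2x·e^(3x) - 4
The product is a 0·∞ indeterminate form at x → -∞.
Rewrite the product as 2x / e^(-3x) (an ∞/∞ form) and apply L'Hôpital, or use the standard hierarchy e^(3|x|) ≫ |x| as x → -∞.
The indeterminate product → 0, so the limit = -4.

Final answer: -4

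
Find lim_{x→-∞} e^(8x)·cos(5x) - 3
Evaluate the dominant behaviour as x → -∞; each term tends to a finite value or vanishes.
Limit = -3.

Final answer: -3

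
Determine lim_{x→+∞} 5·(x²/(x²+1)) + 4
Evaluate the dominant behaviour as x → +∞; each term tends to a finite value or vanishes.
Limit = 9.

Final answer: 9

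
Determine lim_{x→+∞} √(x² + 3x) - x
This is an ∞ − ∞ indeterminate form.
Multiply and divide by the conjugate √(x²+3x) + x; the x² terms cancel, leaving (3x)/(√(x²+3x)+x) → 3/2.
Limit = 3/2.

Final answer: 3/2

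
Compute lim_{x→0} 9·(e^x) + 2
Direct substitution at x = 0 gives 11.

Final answer: 11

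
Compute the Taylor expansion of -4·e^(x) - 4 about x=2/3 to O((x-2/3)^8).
-4·e^(2/3) - 4 - 4·e^(2/3)·(x - 2/3) - 2·e^(2/3)·(x - 2/3)^2 - 2·e^(2/3)·(x - 2/3)^3/3 - e^(2/3)·(x - 2/3)^4/6 - e^(2/3)·(x - 2/3)^5/30 - e^(2/3)·(x - 2/3)^6/180 - e^(2/3)·(x - 2/3)^7/1260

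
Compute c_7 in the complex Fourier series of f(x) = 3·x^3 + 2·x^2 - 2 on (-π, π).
Compute the real Fourier coefficients first: a_7 = -8/49, b_7 = -36/343 + 6·π^2/7.
Then c_7 = (a_7 − i·b_7)/2 = -4/49 - 3·i·π^2/7 + 18·i/343.

Final answer: -4/49 - 3·i·π^2/7 + 18·i/343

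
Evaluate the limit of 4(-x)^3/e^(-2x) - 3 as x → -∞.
The quotient is an ∞/∞ indeterminate form as x → -∞.
Compare growth rates of the dominant terms (exponentials ≫ polynomials ≫ logarithms), or apply L'Hôpital's rule; the quotient → 0.
Adding the constant: 0 - 3 = -3. Limit = -3.

Final answer: -3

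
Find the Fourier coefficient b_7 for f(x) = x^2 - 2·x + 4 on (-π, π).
b_7 = (1/π) ∫_{-π}^{π} f(x)·sin(7x) dx.
Evaluate the integral (use parity and integration by parts as needed): b_7 = -4/7.

Final answer: -4/7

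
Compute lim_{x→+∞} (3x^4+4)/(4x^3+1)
This is an ∞/∞ indeterminate form as x → +∞.
Divide numerator and denominator by x^4 and let the lower-order terms vanish; the numerator's degree 4 exceeds the denominator's degree 3, so the quotient diverges.
Limit = ∞.

Final answer: ∞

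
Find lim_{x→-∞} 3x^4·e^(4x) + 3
The product is a 0·∞ indeterminate form at x → -∞.
Rewrite the product as 3x^4 / e^(-4x) (an ∞/∞ form) and apply L'Hôpital, or use the standard hierarchy e^(4|x|) ≫ |x^4| as x → -∞.
The indeterminate product → 0, so the limit = 3.

Final answer: 3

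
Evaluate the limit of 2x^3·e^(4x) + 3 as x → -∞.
The product is a 0·∞ indeterminate form at x → -∞.
Rewrite the product as 2x^3 / e^(-4x) (an ∞/∞ form) and apply L'Hôpital, or use the standard hierarchy e^(4|x|) ≫ |x^3| as x → -∞.
The indeterminate product → 0, so the limit = 3.

Final answer: 3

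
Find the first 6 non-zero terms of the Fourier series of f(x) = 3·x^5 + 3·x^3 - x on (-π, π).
(-114·π^2 + 6·π^4 + 682)·sin(x) + (-3·π^4 - 17 + 12·π^2)·sin(2·x) + (-22·π^2/9 + 26/27 + 2·π^4)·sin(3·x) + (-3·π^4/2 + 23/64 + 3·π^2/8)·sin(4·x) + (-286/625 + 6·π^2/25 + 6·π^4/5)·sin(5·x) + (-π^4 - 4·π^2/9 + 11/27)·sin(6·x)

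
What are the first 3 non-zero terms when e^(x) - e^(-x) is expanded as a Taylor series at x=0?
x^5/60 + x^3/3 + 2·x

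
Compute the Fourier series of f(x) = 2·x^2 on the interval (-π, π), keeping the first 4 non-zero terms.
-8·cos(x) + 2·cos(2·x) - 8·cos(3·x)/9 + 2·π^2/3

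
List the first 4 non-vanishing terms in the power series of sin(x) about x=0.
-x^7/5040 + x^5/120 - x^3/6 + x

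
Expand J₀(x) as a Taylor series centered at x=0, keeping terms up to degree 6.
-x^6/2304 + x^4/64 - x^2/4 + 1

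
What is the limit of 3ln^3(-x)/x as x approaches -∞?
This is an ∞/∞ indeterminate form as x → -∞.
Compare growth rates of the dominant terms (exponentials ≫ polynomials ≫ logarithms), or apply L'Hôpital's rule; the quotient → 0.
Limit = 0.

Final answer: 0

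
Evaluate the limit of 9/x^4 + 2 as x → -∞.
Evaluate the dominant behaviour as x → -∞; each term tends to a finite value or vanishes.
Limit = 2.

Final answer: 2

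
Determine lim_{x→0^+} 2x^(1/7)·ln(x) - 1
The product is a 0·∞ indeterminate form at x → 0⁺.
Rewrite the product as 2·ln(x) / x^(-1/7) and apply L'Hôpital, or use the standard hierarchy x^(-1/7) ≫ |ln x| as x → 0⁺.
The indeterminate product → 0, so the limit = -1.

Final answer: -1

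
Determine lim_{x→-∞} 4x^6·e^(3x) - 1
The product is a 0·∞ indeterminate form at x → -∞.
Rewrite the product as 4x^6 / e^(-3x) (an ∞/∞ form) and apply L'Hôpital, or use the standard hierarchy e^(3|x|) ≫ |x^6| as x → -∞.
The indeterminate product → 0, so the limit = -1.

Final answer: -1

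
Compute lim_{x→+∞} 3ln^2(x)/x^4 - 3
The quotient is an ∞/∞ indeterminate form as x → +∞.
The polynomial denominator x^4 dominates the logarithmic numerator (any positive power of x ≫ ln^2(x) as x → ∞), so the quotient → 0.
Adding the constant: 0 - 3 = -3. Limit = -3.

Final answer: -3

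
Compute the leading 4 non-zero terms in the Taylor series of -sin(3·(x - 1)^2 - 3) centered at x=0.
54·x^4 - 36·x^3 - 3·x^2 + 6·x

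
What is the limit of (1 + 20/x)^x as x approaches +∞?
As x → +∞: this is the defining limit (1 + 20/x)^x → e^20.
Limit = e^(20).

Final answer: e^(20)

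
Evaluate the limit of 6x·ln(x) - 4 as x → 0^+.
The product is a 0·∞ indeterminate form at x → 0⁺.
Rewrite the product as 6·ln(x) / x^(-1) and apply L'Hôpital, or use the standard hierarchy x^(-1) ≫ |ln x| as x → 0⁺.
The indeterminate product → 0, so the limit = -4.

Final answer: -4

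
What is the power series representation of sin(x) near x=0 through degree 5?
x^5/120 - x^3/6 + x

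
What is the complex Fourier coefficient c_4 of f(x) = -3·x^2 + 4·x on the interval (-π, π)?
Compute the real Fourier coefficients first: a_4 = -3/4, b_4 = -2.
Then c_4 = (a_4 − i·b_4)/2 = -3/8 + i.

Final answer: -3/8 + i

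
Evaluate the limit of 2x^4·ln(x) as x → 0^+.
This is a 0·∞ indeterminate form at x → 0⁺.
Rewrite the product as 2·ln(x) / x^(-4) and apply L'Hôpital, or use the standard hierarchy x^(-4) ≫ |ln x| as x → 0⁺.
The indeterminate product → 0, so the limit = 0.

Final answer: 0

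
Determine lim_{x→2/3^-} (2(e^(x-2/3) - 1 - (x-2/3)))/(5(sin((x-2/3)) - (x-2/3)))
Both numerator and denominator → 0 as x → 2/3^-; this is a 0/0 indeterminate form.
Expand each to leading order near x = 2/3: numerator ~ (x - 2/3)^2, denominator ~ -5·(x - 2/3)^3/6.
The limit of the ratio is ∞.

Final answer: ∞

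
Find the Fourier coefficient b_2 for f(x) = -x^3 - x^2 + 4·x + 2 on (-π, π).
b_2 = (1/π) ∫_{-π}^{π} f(x)·sin(2x) dx.
Evaluate the integral (use parity and integration by parts as needed): b_2 = -11/2 + π^2.

Final answer: -11/2 + π^2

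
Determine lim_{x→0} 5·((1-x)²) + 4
Direct substitution at x = 0 gives 9.

Final answer: 9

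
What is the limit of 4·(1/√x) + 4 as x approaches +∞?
Evaluate the dominant behaviour as x → +∞; each term tends to a finite value or vanishes.
Limit = 4.

Final answer: 4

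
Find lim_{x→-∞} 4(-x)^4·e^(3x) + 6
The product is a 0·∞ indeterminate form at x → -∞.
Rewrite the product as 4(-x)^4 / e^(-3x) (an ∞/∞ form) and apply L'Hôpital, or use the standard hierarchy e^(3|x|) ≫ |(-x)^4| as x → -∞.
The indeterminate product → 0, so the limit = 6.

Final answer: 6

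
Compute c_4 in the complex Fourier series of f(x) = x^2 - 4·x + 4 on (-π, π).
Compute the real Fourier coefficients first: a_4 = 1/4, b_4 = 2.
Then c_4 = (a_4 − i·b_4)/2 = 1/8 - i.

Final answer: 1/8 - i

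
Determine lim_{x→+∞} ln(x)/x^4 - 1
The quotient is an ∞/∞ indeterminate form as x → +∞.
The polynomial denominator x^4 dominates the logarithmic numerator (any positive power of x ≫ ln(x) as x → ∞), so the quotient → 0.
Adding the constant: 0 - 1 = -1. Limit = -1.

Final answer: -1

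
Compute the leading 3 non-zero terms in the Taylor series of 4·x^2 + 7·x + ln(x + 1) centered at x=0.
x^3/3 + 7·x^2/2 + 8·x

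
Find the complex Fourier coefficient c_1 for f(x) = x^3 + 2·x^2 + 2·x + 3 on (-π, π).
Compute the real Fourier coefficients first: a_1 = -8, b_1 = -8 + 2·π^2.
Then c_1 = (a_1 − i·b_1)/2 = -4 - i·π^2 + 4·i.

Final answer: -4 - i·π^2 + 4·i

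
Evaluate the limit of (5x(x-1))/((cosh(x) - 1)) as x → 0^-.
Both numerator and denominator → 0 as x → 0^-; this is a 0/0 indeterminate form.
Expand each to leading order near x = 0: numerator ~ -5·x, denominator ~ x^2/2.
The limit of the ratio is ∞.

Final answer: ∞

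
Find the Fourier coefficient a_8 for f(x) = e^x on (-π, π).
a_8 = (1/π) ∫_{-π}^{π} f(x)·cos(8x) dx.
Evaluate the integral (use parity and integration by parts as needed): a_8 = (-1 + e^(2·π))·e^(-π)/(65·π).

Final answer: (-1 + e^(2·π))·e^(-π)/(65·π)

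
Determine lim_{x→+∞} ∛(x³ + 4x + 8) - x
This is an ∞ − ∞ indeterminate form.
Multiply by (A² + AB + B²)/(A² + AB + B²) where A = ∛(x³+4x + 8), B = x to use A³ − B³ = (A−B)(A²+AB+B²); the x³ terms cancel, leaving (4x + 8)/(A²+AB+B²) with denominator ~ 3x², so the limit is 0.
Limit = 0.

Final answer: 0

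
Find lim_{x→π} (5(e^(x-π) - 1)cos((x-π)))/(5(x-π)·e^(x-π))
Both numerator and denominator → 0 as x → π; this is a 0/0 indeterminate form.
Expand each to leading order near x = π: numerator ~ 5·(x - π), denominator ~ 5·(x - π).
The limit of the ratio is 1.

Final answer: 1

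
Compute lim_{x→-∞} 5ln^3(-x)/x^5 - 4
The quotient is an ∞/∞ indeterminate form as x → -∞.
Compare growth rates of the dominant terms (exponentials ≫ polynomials ≫ logarithms), or apply L'Hôpital's rule; the quotient → 0.
Adding the constant: 0 - 4 = -4. Limit = -4.

Final answer: -4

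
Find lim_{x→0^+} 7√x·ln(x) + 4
The product is a 0·∞ indeterminate form at x → 0⁺.
Rewrite the product as 7·ln(x) / x^(-1/2) and apply L'Hôpital, or use the standard hierarchy x^(-1/2) ≫ |ln x| as x → 0⁺.
The indeterminate product → 0, so the limit = 4.

Final answer: 4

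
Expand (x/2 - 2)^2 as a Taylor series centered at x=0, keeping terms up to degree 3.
x^2/4 - 2·x + 4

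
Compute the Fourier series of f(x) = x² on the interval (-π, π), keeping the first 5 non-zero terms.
-4·cos(x) + cos(2·x) - 4·cos(3·x)/9 + cos(4·x)/4 + π^2/3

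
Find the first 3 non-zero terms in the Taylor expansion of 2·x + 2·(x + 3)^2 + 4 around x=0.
2·x^2 + 14·x + 22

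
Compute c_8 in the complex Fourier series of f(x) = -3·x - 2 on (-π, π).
Compute the real Fourier coefficients first: a_8 = 0, b_8 = 3/4.
Then c_8 = (a_8 − i·b_8)/2 = -3·i/8.

Final answer: -3·i/8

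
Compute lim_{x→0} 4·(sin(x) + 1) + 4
Direct substitution at x = 0 gives 8.

Final answer: 8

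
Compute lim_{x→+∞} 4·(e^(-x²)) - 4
Evaluate the dominant behaviour as x → +∞; each term tends to a finite value or vanishes.
Limit = -4.

Final answer: -4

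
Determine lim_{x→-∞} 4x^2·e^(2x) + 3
The product is a 0·∞ indeterminate form at x → -∞.
Rewrite the product as 4x^2 / e^(-2x) (an ∞/∞ form) and apply L'Hôpital, or use the standard hierarchy e^(2|x|) ≫ |x^2| as x → -∞.
The indeterminate product → 0, so the limit = 3.

Final answer: 3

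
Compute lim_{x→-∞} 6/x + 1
Evaluate the dominant behaviour as x → -∞; each term tends to a finite value or vanishes.
Limit = 1.

Final answer: 1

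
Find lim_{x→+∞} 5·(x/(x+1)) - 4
Evaluate the dominant behaviour as x → +∞; each term tends to a finite value or vanishes.
Limit = 1.

Final answer: 1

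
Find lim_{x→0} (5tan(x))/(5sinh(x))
Both numerator and denominator → 0 as x → 0; this is a 0/0 indeterminate form.
Expand each to leading order near x = 0: numerator ~ 5·x, denominator ~ 5·x.
The limit of the ratio is 1.

Final answer: 1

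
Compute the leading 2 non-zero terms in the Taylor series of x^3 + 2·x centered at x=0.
x^3 + 2·x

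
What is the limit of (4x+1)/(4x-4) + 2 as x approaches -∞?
Evaluate the dominant behaviour as x → -∞; each term tends to a finite value or vanishes.
Limit = 3.

Final answer: 3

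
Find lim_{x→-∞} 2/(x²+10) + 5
Evaluate the dominant behaviour as x → -∞; each term tends to a finite value or vanishes.
Limit = 5.

Final answer: 5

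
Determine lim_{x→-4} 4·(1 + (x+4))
Direct substitution at x = -4 gives 4.

Final answer: 4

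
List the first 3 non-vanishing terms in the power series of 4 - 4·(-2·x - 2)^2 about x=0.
-16·x^2 - 32·x - 12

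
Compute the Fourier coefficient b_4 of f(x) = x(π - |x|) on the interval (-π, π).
b_4 = (1/π) ∫_{-π}^{π} f(x)·sin(4x) dx.
Evaluate the integral (use parity and integration by parts as needed): b_4 = 0.

Final answer: 0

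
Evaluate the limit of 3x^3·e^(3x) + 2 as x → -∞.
The product is a 0·∞ indeterminate form at x → -∞.
Rewrite the product as 3x^3 / e^(-3x) (an ∞/∞ form) and apply L'Hôpital, or use the standard hierarchy e^(3|x|) ≫ |x^3| as x → -∞.
The indeterminate product → 0, so the limit = 2.

Final answer: 2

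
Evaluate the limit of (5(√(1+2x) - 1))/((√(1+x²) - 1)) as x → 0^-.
Both numerator and denominator → 0 as x → 0^-; this is a 0/0 indeterminate form.
Expand each to leading order near x = 0: numerator ~ 5·x, denominator ~ x^2/2.
The limit of the ratio is -∞.

Final answer: -∞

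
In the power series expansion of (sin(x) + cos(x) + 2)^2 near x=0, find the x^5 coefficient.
Expand to order 5: (sin(x) + cos(x) + 2)^2 = 3·x^5/10 + x^4/6 - 2·x^3 - 2·x^2 + 6·x + 9 + O(x^6).
The coefficient of x^5 is 3/10.

Final answer: 3/10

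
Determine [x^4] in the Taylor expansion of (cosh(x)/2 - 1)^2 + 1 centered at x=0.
Expand to order 4: (cosh(x)/2 - 1)^2 + 1 = x^4/24 - x^2/4 + 5/4 + O(x^5).
The coefficient of x^4 is 1/24.

Final answer: 1/24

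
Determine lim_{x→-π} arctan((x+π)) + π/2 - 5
Direct substitution at x = -π gives -5 + π/2.

Final answer: -5 + π/2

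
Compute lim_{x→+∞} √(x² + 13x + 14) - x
This is an ∞ − ∞ indeterminate form.
Multiply and divide by the conjugate √(x²+13x + 14) + x; the x² terms cancel, leaving (13x + 14)/(√(x²+13x + 14)+x) → 13/2.
Limit = 13/2.

Final answer: 13/2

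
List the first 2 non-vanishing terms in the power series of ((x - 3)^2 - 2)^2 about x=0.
49 - 84·x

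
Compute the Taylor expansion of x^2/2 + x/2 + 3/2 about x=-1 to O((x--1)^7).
3/2 - (x + 1)/2 + (x + 1)^2/2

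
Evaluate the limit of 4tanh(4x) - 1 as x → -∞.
Evaluate the dominant behaviour as x → -∞; each term tends to a finite value or vanishes.
Limit = -5.

Final answer: -5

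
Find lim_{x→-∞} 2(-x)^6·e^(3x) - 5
The product is a 0·∞ indeterminate form at x → -∞.
Rewrite the product as 2(-x)^6 / e^(-3x) (an ∞/∞ form) and apply L'Hôpital, or use the standard hierarchy e^(3|x|) ≫ |(-x)^6| as x → -∞.
The indeterminate product → 0, so the limit = -5.

Final answer: -5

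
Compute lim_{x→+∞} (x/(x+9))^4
As x → +∞: x/(x+9) = 1/(1 + 9/x) → 1, and the 4th power of a limit-1 base also → 1.
Limit = 1.

Final answer: 1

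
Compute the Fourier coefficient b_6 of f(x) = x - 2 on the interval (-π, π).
b_6 = (1/π) ∫_{-π}^{π} f(x)·sin(6x) dx.
Evaluate the integral (use parity and integration by parts as needed): b_6 = -1/3.

Final answer: -1/3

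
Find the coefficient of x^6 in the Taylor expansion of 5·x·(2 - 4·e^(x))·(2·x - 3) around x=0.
Expand to order 6: 5·x·(2 - 4·e^(x))·(2·x - 3) = -7·x^6/6 - 25·x^5/6 - 10·x^4 - 10·x^3 + 40·x^2 + 30·x + O(x^7).
The coefficient of x^6 is -7/6.

Final answer: -7/6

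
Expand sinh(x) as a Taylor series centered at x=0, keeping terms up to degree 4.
x^3/6 + x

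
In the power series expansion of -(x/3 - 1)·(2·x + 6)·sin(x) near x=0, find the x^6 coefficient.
Expand to order 6: -(x/3 - 1)·(2·x + 6)·sin(x) = 29·x^5/180 - 5·x^3/3 + 6·x + O(x^7).
The coefficient of x^6 is 0.

Final answer: 0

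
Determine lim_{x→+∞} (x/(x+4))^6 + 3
As x → +∞: x/(x+4) = 1/(1 + 4/x) → 1, and the 6th power of a limit-1 base also → 1; with the additive constant, 1 + 3 = 4.
Limit = 4.

Final answer: 4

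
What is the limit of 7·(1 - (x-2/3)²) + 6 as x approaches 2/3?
Direct substitution at x = 2/3 gives 13.

Final answer: 13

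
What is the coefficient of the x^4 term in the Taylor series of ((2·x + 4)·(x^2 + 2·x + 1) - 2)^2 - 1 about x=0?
Expand to order 4: ((2·x + 4)·(x^2 + 2·x + 1) - 2)^2 - 1 = 104·x^4 + 168·x^3 + 132·x^2 + 40·x + 3 + O(x^5).
The coefficient of x^4 is 104.

Final answer: 104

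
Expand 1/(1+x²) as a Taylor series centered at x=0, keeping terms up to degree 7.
-x^6 + x^4 - x^2 + 1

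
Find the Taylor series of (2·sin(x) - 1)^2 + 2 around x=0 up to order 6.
8·x^6/45 - x^5/30 - 4·x^4/3 + 2·x^3/3 + 4·x^2 - 4·x + 3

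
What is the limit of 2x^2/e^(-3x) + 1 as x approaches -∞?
The quotient is an ∞/∞ indeterminate form as x → -∞.
Compare growth rates of the dominant terms (exponentials ≫ polynomials ≫ logarithms), or apply L'Hôpital's rule; the quotient → 0.
Adding the constant: 0 + 1 = 1. Limit = 1.

Final answer: 1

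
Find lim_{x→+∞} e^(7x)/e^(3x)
This is an ∞/∞ indeterminate form as x → +∞.
Rewrite e^(7x)/e^(3x) = e^((7−3)x) = e^(4x); the exponent coefficient is 4 > 0 so e^(4x) → ∞.
Limit = ∞.

Final answer: ∞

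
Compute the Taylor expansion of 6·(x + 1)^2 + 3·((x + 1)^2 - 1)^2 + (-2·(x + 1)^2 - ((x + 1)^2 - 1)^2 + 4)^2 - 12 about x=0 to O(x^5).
67·x^4 + 44·x^3 + 10·x^2 - 4·x - 2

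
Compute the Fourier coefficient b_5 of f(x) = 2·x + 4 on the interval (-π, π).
b_5 = (1/π) ∫_{-π}^{π} f(x)·sin(5x) dx.
Evaluate the integral (use parity and integration by parts as needed): b_5 = 4/5.

Final answer: 4/5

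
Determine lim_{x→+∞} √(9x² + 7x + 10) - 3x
As x → +∞: multiply by the conjugate to get (7x+10)/(√(9x²+7x+10)+3x); the denominator ~ 6x, so the limit is 7/6.
Limit = 7/6.

Final answer: 7/6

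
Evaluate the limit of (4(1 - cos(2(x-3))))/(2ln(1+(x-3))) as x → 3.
Both numerator and denominator → 0 as x → 3; this is a 0/0 indeterminate form.
Expand each to leading order near x = 3: numerator ~ 8·(x - 3)^2, denominator ~ 2·(x - 3).
The limit of the ratio is 0.

Final answer: 0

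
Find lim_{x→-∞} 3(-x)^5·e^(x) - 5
The product is a 0·∞ indeterminate form at x → -∞.
Rewrite the product as 3(-x)^5 / e^(-x) (an ∞/∞ form) and apply L'Hôpital, or use the standard hierarchy e^(|x|) ≫ |(-x)^5| as x → -∞.
The indeterminate product → 0, so the limit = -5.

Final answer: -5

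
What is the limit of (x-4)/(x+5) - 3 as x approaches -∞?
Evaluate the dominant behaviour as x → -∞; each term tends to a finite value or vanishes.
Limit = -2.

Final answer: -2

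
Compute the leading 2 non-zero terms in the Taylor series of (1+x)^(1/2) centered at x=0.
x/2 + 1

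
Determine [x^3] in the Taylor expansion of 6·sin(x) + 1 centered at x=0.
Expand to order 3: 6·sin(x) + 1 = -x^3 + 6·x + 1 + O(x^4).
The coefficient of x^3 is -1.

Final answer: -1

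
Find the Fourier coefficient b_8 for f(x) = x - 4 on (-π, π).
b_8 = (1/π) ∫_{-π}^{π} f(x)·sin(8x) dx.
Evaluate the integral (use parity and integration by parts as needed): b_8 = -1/4.

Final answer: -1/4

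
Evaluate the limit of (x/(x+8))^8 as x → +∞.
As x → +∞: x/(x+8) = 1/(1 + 8/x) → 1, and the 8th power of a limit-1 base also → 1.
Limit = 1.

Final answer: 1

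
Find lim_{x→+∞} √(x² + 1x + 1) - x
This is an ∞ − ∞ indeterminate form.
Multiply and divide by the conjugate √(x²+1x + 1) + x; the x² terms cancel, leaving (1x + 1)/(√(x²+1x + 1)+x) → 1/2.
Limit = 1/2.

Final answer: 1/2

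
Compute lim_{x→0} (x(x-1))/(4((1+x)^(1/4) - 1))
Both numerator and denominator → 0 as x → 0; this is a 0/0 indeterminate form.
Expand each to leading order near x = 0: numerator ~ -x, denominator ~ x.
The limit of the ratio is -1.

Final answer: -1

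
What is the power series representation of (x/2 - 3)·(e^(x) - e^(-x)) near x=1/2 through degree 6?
(11 - 11·e)·e^(-1/2)/4 + (-9·e - 13)·e^(-1/2)·(x - 1/2)/4 + (15 - 7·e)·e^(-1/2)·(x - 1/2)^2/8 + (-17 - 5·e)·e^(-1/2)·(x - 1/2)^3/24 + (19 - 3·e)·e^(-1/2)·(x - 1/2)^4/96 + (-21 - e)·e^(-1/2)·(x - 1/2)^5/480 + (e + 23)·e^(-1/2)·(x - 1/2)^6/2880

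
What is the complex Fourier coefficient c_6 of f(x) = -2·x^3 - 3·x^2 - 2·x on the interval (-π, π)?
Compute the real Fourier coefficients first: a_6 = -1/3, b_6 = 5/9 + 2·π^2/3.
Then c_6 = (a_6 − i·b_6)/2 = -1/6 - i·π^2/3 - 5·i/18.

Final answer: -1/6 - i·π^2/3 - 5·i/18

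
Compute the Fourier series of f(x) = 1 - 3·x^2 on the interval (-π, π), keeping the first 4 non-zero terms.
12·cos(x) - 3·cos(2·x) + 4·cos(3·x)/3 - π^2 + 1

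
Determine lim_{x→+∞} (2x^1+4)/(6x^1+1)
This is an ∞/∞ indeterminate form as x → +∞.
Divide numerator and denominator by x and let the lower-order terms vanish; the leading terms give 2/6 = 1/3.
Limit = 1/3.

Final answer: 1/3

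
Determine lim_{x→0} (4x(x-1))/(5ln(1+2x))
Both numerator and denominator → 0 as x → 0; this is a 0/0 indeterminate form.
Expand each to leading order near x = 0: numerator ~ -4·x, denominator ~ 10·x.
The limit of the ratio is -2/5.

Final answer: -2/5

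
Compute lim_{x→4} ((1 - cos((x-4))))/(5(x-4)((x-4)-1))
Both numerator and denominator → 0 as x → 4; this is a 0/0 indeterminate form.
Expand each to leading order near x = 4: numerator ~ (x - 4)^2/2, denominator ~ -5·(x - 4).
The limit of the ratio is 0.

Final answer: 0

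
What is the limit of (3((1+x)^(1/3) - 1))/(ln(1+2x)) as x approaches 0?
Both numerator and denominator → 0 as x → 0; this is a 0/0 indeterminate form.
Expand each to leading order near x = 0: numerator ~ x, denominator ~ 2·x.
The limit of the ratio is 1/2.

Final answer: 1/2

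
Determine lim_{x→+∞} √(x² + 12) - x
This is an ∞ − ∞ indeterminate form.
Multiply and divide by the conjugate √(x²+12) + x; the x² terms cancel, leaving 12/(√(x²+12)+x) → 0.
Limit = 0.

Final answer: 0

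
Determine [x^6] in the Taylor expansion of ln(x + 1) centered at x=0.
Expand to order 6: ln(x + 1) = -x^6/6 + x^5/5 - x^4/4 + x^3/3 - x^2/2 + x + O(x^7).
The coefficient of x^6 is -1/6.

Final answer: -1/6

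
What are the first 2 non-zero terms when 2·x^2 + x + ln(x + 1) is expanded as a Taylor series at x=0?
3·x^2/2 + 2·x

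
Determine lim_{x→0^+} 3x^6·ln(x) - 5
The product is a 0·∞ indeterminate form at x → 0⁺.
Rewrite the product as 3·ln(x) / x^(-6) and apply L'Hôpital, or use the standard hierarchy x^(-6) ≫ |ln x| as x → 0⁺.
The indeterminate product → 0, so the limit = -5.

Final answer: -5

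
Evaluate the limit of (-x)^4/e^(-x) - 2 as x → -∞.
The quotient is an ∞/∞ indeterminate form as x → -∞.
Compare growth rates of the dominant terms (exponentials ≫ polynomials ≫ logarithms), or apply L'Hôpital's rule; the quotient → 0.
Adding the constant: 0 - 2 = -2. Limit = -2.

Final answer: -2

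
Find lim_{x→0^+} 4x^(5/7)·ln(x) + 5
The product is a 0·∞ indeterminate form at x → 0⁺.
Rewrite the product as 4·ln(x) / x^(-5/7) and apply L'Hôpital, or use the standard hierarchy x^(-5/7) ≫ |ln x| as x → 0⁺.
The indeterminate product → 0, so the limit = 5.

Final answer: 5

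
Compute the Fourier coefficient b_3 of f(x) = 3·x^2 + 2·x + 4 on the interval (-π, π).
b_3 = (1/π) ∫_{-π}^{π} f(x)·sin(3x) dx.
Evaluate the integral (use parity and integration by parts as needed): b_3 = 4/3.

Final answer: 4/3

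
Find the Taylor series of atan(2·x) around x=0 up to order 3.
-8·x^3/3 + 2·x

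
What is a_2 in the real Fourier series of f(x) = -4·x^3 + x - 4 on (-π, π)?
a_2 = (1/π) ∫_{-π}^{π} f(x)·cos(2x) dx.
Evaluate the integral (use parity and integration by parts as needed): a_2 = 0.

Final answer: 0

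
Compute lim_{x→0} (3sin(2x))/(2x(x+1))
Both numerator and denominator → 0 as x → 0; this is a 0/0 indeterminate form.
Expand each to leading order near x = 0: numerator ~ 6·x, denominator ~ 2·x.
The limit of the ratio is 3.

Final answer: 3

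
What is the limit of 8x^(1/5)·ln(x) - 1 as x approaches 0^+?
The product is a 0·∞ indeterminate form at x → 0⁺.
Rewrite the product as 8·ln(x) / x^(-1/5) and apply L'Hôpital, or use the standard hierarchy x^(-1/5) ≫ |ln x| as x → 0⁺.
The indeterminate product → 0, so the limit = -1.

Final answer: -1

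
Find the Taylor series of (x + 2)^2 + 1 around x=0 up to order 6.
x^2 + 4·x + 5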